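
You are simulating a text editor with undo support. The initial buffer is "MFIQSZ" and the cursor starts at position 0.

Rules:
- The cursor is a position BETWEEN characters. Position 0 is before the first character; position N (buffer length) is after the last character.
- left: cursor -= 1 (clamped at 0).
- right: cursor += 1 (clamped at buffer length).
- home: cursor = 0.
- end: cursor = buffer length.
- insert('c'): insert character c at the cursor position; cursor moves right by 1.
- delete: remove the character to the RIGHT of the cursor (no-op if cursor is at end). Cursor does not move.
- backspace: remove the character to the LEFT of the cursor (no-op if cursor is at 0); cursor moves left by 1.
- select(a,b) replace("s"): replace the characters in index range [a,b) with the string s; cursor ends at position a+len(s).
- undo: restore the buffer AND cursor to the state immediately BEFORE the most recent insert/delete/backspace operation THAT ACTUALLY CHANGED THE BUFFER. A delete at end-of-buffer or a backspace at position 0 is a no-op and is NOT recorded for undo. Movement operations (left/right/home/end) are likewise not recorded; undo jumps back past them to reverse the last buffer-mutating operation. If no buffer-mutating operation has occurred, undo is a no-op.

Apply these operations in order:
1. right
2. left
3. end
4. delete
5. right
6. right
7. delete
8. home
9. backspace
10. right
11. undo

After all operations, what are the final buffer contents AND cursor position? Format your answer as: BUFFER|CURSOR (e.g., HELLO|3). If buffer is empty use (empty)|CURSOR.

After op 1 (right): buf='MFIQSZ' cursor=1
After op 2 (left): buf='MFIQSZ' cursor=0
After op 3 (end): buf='MFIQSZ' cursor=6
After op 4 (delete): buf='MFIQSZ' cursor=6
After op 5 (right): buf='MFIQSZ' cursor=6
After op 6 (right): buf='MFIQSZ' cursor=6
After op 7 (delete): buf='MFIQSZ' cursor=6
After op 8 (home): buf='MFIQSZ' cursor=0
After op 9 (backspace): buf='MFIQSZ' cursor=0
After op 10 (right): buf='MFIQSZ' cursor=1
After op 11 (undo): buf='MFIQSZ' cursor=1

Answer: MFIQSZ|1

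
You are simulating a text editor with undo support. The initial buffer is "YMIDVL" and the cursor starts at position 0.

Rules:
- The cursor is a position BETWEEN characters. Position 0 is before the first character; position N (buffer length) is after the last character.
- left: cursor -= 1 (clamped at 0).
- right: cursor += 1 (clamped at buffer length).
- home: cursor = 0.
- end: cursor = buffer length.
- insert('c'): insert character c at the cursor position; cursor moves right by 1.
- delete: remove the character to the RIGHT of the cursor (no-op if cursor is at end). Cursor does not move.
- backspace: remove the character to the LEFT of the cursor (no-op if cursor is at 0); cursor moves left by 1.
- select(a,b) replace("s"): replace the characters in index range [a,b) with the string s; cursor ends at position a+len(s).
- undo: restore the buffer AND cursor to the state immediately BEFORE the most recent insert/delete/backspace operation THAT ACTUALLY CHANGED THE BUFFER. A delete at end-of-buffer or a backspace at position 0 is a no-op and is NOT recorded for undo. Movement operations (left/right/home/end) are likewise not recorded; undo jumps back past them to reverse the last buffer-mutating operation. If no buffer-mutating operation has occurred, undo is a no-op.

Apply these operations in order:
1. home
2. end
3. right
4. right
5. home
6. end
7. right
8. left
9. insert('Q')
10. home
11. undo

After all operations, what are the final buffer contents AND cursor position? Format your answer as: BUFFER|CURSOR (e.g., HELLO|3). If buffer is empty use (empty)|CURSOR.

After op 1 (home): buf='YMIDVL' cursor=0
After op 2 (end): buf='YMIDVL' cursor=6
After op 3 (right): buf='YMIDVL' cursor=6
After op 4 (right): buf='YMIDVL' cursor=6
After op 5 (home): buf='YMIDVL' cursor=0
After op 6 (end): buf='YMIDVL' cursor=6
After op 7 (right): buf='YMIDVL' cursor=6
After op 8 (left): buf='YMIDVL' cursor=5
After op 9 (insert('Q')): buf='YMIDVQL' cursor=6
After op 10 (home): buf='YMIDVQL' cursor=0
After op 11 (undo): buf='YMIDVL' cursor=5

Answer: YMIDVL|5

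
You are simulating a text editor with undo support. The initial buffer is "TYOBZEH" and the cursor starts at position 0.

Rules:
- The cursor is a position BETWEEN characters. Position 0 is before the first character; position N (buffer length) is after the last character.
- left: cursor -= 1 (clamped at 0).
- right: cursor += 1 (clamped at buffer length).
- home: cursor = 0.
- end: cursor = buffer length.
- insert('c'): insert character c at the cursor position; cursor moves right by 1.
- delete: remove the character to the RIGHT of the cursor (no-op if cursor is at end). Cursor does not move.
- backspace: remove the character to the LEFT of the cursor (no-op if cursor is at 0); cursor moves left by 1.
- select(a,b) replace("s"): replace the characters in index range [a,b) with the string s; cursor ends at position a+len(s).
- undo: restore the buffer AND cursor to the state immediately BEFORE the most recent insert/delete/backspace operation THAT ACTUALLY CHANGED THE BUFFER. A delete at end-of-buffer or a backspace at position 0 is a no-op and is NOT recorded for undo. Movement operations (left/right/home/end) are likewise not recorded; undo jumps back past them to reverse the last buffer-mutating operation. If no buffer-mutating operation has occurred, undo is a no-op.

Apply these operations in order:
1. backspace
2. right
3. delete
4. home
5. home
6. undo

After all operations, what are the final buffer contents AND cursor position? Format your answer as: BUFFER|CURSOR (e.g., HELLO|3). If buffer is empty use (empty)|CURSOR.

After op 1 (backspace): buf='TYOBZEH' cursor=0
After op 2 (right): buf='TYOBZEH' cursor=1
After op 3 (delete): buf='TOBZEH' cursor=1
After op 4 (home): buf='TOBZEH' cursor=0
After op 5 (home): buf='TOBZEH' cursor=0
After op 6 (undo): buf='TYOBZEH' cursor=1

Answer: TYOBZEH|1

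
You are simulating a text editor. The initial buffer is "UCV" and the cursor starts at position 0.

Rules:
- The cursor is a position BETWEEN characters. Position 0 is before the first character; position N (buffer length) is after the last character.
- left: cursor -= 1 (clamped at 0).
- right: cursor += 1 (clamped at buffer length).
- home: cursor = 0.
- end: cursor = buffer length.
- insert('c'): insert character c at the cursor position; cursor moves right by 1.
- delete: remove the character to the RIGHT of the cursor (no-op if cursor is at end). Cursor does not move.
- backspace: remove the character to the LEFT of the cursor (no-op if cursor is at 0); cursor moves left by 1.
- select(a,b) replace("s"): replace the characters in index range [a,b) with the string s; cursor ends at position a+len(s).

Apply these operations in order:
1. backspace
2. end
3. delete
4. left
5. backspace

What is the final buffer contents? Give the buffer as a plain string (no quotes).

After op 1 (backspace): buf='UCV' cursor=0
After op 2 (end): buf='UCV' cursor=3
After op 3 (delete): buf='UCV' cursor=3
After op 4 (left): buf='UCV' cursor=2
After op 5 (backspace): buf='UV' cursor=1

Answer: UV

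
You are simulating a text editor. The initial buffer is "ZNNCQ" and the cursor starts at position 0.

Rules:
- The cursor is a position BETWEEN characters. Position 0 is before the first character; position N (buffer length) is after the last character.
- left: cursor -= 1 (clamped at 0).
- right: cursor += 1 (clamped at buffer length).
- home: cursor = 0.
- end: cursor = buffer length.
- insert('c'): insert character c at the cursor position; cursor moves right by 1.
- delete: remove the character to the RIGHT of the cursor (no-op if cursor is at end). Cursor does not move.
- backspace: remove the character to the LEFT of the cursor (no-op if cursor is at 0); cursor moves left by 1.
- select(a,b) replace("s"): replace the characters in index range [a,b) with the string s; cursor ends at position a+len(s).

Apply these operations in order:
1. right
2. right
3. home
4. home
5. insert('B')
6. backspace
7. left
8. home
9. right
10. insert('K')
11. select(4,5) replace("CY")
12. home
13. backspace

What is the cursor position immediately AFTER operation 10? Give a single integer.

Answer: 2

Derivation:
After op 1 (right): buf='ZNNCQ' cursor=1
After op 2 (right): buf='ZNNCQ' cursor=2
After op 3 (home): buf='ZNNCQ' cursor=0
After op 4 (home): buf='ZNNCQ' cursor=0
After op 5 (insert('B')): buf='BZNNCQ' cursor=1
After op 6 (backspace): buf='ZNNCQ' cursor=0
After op 7 (left): buf='ZNNCQ' cursor=0
After op 8 (home): buf='ZNNCQ' cursor=0
After op 9 (right): buf='ZNNCQ' cursor=1
After op 10 (insert('K')): buf='ZKNNCQ' cursor=2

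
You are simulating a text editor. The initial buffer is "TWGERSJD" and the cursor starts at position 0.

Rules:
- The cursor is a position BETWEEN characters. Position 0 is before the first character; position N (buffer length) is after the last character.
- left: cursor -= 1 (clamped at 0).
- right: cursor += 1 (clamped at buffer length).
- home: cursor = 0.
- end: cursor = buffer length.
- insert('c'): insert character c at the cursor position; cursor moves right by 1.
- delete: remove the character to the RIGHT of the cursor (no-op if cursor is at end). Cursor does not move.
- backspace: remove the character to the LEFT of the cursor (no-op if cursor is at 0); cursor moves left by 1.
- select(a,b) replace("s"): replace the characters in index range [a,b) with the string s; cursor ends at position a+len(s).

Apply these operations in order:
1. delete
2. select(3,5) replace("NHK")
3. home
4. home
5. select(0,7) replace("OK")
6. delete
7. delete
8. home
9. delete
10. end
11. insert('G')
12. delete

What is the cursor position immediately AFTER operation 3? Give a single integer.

Answer: 0

Derivation:
After op 1 (delete): buf='WGERSJD' cursor=0
After op 2 (select(3,5) replace("NHK")): buf='WGENHKJD' cursor=6
After op 3 (home): buf='WGENHKJD' cursor=0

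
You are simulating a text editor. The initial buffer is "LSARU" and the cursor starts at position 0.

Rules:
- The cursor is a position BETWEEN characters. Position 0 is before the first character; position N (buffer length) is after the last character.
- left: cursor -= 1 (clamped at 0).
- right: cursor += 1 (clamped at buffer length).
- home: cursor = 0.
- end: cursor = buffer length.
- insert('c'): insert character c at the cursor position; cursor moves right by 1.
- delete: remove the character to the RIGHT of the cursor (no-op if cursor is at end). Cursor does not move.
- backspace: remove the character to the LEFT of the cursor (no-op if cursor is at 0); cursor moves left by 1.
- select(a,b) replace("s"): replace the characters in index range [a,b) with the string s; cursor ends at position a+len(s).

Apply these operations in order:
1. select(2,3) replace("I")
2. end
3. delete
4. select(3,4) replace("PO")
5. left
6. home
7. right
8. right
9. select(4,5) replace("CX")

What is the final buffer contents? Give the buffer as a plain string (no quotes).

After op 1 (select(2,3) replace("I")): buf='LSIRU' cursor=3
After op 2 (end): buf='LSIRU' cursor=5
After op 3 (delete): buf='LSIRU' cursor=5
After op 4 (select(3,4) replace("PO")): buf='LSIPOU' cursor=5
After op 5 (left): buf='LSIPOU' cursor=4
After op 6 (home): buf='LSIPOU' cursor=0
After op 7 (right): buf='LSIPOU' cursor=1
After op 8 (right): buf='LSIPOU' cursor=2
After op 9 (select(4,5) replace("CX")): buf='LSIPCXU' cursor=6

Answer: LSIPCXU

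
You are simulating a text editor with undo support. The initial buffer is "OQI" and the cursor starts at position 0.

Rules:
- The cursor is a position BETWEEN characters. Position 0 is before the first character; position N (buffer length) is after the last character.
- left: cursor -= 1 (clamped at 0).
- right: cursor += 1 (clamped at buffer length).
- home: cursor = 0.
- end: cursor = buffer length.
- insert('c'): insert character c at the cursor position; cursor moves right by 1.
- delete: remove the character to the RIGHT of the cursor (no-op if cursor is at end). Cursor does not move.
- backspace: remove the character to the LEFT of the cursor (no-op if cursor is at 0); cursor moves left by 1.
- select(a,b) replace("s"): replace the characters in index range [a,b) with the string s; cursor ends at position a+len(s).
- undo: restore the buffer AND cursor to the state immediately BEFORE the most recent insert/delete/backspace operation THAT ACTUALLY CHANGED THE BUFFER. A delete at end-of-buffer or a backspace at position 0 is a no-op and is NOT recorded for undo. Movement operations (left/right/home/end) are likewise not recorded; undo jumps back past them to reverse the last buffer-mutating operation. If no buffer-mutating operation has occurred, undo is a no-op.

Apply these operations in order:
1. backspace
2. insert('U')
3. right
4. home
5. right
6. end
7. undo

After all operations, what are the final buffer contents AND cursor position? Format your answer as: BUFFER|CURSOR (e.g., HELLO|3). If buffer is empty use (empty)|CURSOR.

After op 1 (backspace): buf='OQI' cursor=0
After op 2 (insert('U')): buf='UOQI' cursor=1
After op 3 (right): buf='UOQI' cursor=2
After op 4 (home): buf='UOQI' cursor=0
After op 5 (right): buf='UOQI' cursor=1
After op 6 (end): buf='UOQI' cursor=4
After op 7 (undo): buf='OQI' cursor=0

Answer: OQI|0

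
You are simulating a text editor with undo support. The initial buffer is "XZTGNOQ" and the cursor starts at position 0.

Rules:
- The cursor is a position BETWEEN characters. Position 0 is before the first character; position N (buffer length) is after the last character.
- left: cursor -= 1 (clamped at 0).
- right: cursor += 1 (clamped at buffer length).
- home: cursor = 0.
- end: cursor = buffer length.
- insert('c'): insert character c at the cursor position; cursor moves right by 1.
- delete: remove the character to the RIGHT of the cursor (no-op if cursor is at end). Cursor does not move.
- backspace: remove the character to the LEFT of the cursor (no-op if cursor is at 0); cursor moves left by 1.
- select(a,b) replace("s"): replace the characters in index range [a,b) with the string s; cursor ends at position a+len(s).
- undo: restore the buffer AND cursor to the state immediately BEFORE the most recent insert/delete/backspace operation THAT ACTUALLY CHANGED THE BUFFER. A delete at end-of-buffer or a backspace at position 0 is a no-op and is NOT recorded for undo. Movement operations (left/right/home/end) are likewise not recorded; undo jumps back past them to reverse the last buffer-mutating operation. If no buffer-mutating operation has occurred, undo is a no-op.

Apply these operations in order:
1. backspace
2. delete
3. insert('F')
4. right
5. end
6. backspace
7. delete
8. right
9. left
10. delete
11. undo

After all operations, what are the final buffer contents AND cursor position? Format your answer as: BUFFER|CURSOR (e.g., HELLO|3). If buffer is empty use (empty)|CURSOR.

Answer: FZTGNO|5

Derivation:
After op 1 (backspace): buf='XZTGNOQ' cursor=0
After op 2 (delete): buf='ZTGNOQ' cursor=0
After op 3 (insert('F')): buf='FZTGNOQ' cursor=1
After op 4 (right): buf='FZTGNOQ' cursor=2
After op 5 (end): buf='FZTGNOQ' cursor=7
After op 6 (backspace): buf='FZTGNO' cursor=6
After op 7 (delete): buf='FZTGNO' cursor=6
After op 8 (right): buf='FZTGNO' cursor=6
After op 9 (left): buf='FZTGNO' cursor=5
After op 10 (delete): buf='FZTGN' cursor=5
After op 11 (undo): buf='FZTGNO' cursor=5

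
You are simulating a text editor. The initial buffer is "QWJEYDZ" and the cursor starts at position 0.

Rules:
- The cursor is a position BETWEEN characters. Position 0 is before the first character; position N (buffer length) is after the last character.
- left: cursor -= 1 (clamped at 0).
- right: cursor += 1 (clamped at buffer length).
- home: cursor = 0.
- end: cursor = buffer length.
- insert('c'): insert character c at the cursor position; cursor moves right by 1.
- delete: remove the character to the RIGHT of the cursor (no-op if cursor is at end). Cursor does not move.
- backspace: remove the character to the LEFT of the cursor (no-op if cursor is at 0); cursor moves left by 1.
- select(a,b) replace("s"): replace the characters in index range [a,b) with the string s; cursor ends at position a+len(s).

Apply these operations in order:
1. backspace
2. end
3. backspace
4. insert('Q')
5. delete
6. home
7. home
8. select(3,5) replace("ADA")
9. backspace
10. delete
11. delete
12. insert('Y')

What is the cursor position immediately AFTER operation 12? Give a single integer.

Answer: 6

Derivation:
After op 1 (backspace): buf='QWJEYDZ' cursor=0
After op 2 (end): buf='QWJEYDZ' cursor=7
After op 3 (backspace): buf='QWJEYD' cursor=6
After op 4 (insert('Q')): buf='QWJEYDQ' cursor=7
After op 5 (delete): buf='QWJEYDQ' cursor=7
After op 6 (home): buf='QWJEYDQ' cursor=0
After op 7 (home): buf='QWJEYDQ' cursor=0
After op 8 (select(3,5) replace("ADA")): buf='QWJADADQ' cursor=6
After op 9 (backspace): buf='QWJADDQ' cursor=5
After op 10 (delete): buf='QWJADQ' cursor=5
After op 11 (delete): buf='QWJAD' cursor=5
After op 12 (insert('Y')): buf='QWJADY' cursor=6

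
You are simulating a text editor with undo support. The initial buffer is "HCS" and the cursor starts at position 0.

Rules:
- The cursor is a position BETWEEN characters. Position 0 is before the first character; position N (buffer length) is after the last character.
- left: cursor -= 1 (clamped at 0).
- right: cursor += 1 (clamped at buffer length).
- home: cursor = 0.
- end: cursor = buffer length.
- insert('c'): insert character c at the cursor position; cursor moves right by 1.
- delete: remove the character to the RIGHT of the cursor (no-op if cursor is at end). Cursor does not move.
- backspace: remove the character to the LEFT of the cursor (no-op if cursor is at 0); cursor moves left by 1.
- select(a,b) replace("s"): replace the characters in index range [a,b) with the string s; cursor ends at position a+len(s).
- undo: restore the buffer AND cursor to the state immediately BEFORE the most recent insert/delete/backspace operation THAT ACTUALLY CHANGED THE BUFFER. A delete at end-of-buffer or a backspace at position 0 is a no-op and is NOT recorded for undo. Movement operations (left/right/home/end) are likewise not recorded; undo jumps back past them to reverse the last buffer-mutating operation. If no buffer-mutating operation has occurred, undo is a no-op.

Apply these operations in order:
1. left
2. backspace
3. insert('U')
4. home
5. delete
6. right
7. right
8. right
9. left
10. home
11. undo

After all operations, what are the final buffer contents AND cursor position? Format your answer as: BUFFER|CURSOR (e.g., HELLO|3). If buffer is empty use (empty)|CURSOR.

Answer: UHCS|0

Derivation:
After op 1 (left): buf='HCS' cursor=0
After op 2 (backspace): buf='HCS' cursor=0
After op 3 (insert('U')): buf='UHCS' cursor=1
After op 4 (home): buf='UHCS' cursor=0
After op 5 (delete): buf='HCS' cursor=0
After op 6 (right): buf='HCS' cursor=1
After op 7 (right): buf='HCS' cursor=2
After op 8 (right): buf='HCS' cursor=3
After op 9 (left): buf='HCS' cursor=2
After op 10 (home): buf='HCS' cursor=0
After op 11 (undo): buf='UHCS' cursor=0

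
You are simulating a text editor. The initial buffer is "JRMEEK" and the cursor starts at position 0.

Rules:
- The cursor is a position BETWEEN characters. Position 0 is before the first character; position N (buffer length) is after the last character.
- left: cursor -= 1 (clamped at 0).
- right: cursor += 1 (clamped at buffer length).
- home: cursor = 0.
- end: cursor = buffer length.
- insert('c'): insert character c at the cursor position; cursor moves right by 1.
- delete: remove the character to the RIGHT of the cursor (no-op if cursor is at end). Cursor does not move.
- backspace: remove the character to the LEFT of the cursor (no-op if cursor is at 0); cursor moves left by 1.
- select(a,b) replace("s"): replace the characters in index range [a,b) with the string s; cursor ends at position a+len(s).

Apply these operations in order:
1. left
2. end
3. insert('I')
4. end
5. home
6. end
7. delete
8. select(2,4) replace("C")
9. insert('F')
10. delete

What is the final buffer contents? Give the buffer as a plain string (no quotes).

After op 1 (left): buf='JRMEEK' cursor=0
After op 2 (end): buf='JRMEEK' cursor=6
After op 3 (insert('I')): buf='JRMEEKI' cursor=7
After op 4 (end): buf='JRMEEKI' cursor=7
After op 5 (home): buf='JRMEEKI' cursor=0
After op 6 (end): buf='JRMEEKI' cursor=7
After op 7 (delete): buf='JRMEEKI' cursor=7
After op 8 (select(2,4) replace("C")): buf='JRCEKI' cursor=3
After op 9 (insert('F')): buf='JRCFEKI' cursor=4
After op 10 (delete): buf='JRCFKI' cursor=4

Answer: JRCFKI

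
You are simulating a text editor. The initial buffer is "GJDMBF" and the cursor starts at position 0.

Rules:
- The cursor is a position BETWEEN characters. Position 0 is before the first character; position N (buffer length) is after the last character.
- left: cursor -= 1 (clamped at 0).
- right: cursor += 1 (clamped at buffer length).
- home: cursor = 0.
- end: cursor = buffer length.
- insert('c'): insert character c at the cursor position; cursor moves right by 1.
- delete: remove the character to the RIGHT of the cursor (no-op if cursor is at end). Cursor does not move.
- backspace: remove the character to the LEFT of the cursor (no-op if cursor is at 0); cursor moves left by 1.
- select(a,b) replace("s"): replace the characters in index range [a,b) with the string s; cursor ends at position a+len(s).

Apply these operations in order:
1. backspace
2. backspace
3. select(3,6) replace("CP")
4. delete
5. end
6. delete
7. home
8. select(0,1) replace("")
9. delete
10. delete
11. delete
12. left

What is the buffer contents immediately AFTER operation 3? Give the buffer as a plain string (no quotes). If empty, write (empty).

Answer: GJDCP

Derivation:
After op 1 (backspace): buf='GJDMBF' cursor=0
After op 2 (backspace): buf='GJDMBF' cursor=0
After op 3 (select(3,6) replace("CP")): buf='GJDCP' cursor=5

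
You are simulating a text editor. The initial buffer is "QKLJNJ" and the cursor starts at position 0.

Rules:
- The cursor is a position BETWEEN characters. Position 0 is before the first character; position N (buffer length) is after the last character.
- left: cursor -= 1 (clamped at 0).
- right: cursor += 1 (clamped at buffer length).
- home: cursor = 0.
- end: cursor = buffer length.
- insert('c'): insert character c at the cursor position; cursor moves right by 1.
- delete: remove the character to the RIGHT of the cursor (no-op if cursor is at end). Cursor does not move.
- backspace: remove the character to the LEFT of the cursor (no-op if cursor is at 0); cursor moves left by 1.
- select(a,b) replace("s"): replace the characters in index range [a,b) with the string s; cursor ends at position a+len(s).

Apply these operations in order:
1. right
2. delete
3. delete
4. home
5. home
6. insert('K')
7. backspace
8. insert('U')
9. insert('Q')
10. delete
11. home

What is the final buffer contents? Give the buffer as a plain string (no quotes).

After op 1 (right): buf='QKLJNJ' cursor=1
After op 2 (delete): buf='QLJNJ' cursor=1
After op 3 (delete): buf='QJNJ' cursor=1
After op 4 (home): buf='QJNJ' cursor=0
After op 5 (home): buf='QJNJ' cursor=0
After op 6 (insert('K')): buf='KQJNJ' cursor=1
After op 7 (backspace): buf='QJNJ' cursor=0
After op 8 (insert('U')): buf='UQJNJ' cursor=1
After op 9 (insert('Q')): buf='UQQJNJ' cursor=2
After op 10 (delete): buf='UQJNJ' cursor=2
After op 11 (home): buf='UQJNJ' cursor=0

Answer: UQJNJ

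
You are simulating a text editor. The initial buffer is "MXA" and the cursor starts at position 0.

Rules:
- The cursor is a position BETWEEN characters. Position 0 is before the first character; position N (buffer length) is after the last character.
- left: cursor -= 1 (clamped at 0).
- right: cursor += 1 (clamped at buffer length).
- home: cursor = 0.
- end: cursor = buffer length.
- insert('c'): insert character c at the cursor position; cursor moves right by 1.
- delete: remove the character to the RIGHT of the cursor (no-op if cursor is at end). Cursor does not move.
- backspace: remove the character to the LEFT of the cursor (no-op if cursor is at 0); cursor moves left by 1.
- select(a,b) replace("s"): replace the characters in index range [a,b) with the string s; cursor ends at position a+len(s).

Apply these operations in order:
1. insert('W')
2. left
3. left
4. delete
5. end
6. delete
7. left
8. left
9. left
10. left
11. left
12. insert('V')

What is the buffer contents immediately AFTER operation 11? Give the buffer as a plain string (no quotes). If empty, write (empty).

Answer: MXA

Derivation:
After op 1 (insert('W')): buf='WMXA' cursor=1
After op 2 (left): buf='WMXA' cursor=0
After op 3 (left): buf='WMXA' cursor=0
After op 4 (delete): buf='MXA' cursor=0
After op 5 (end): buf='MXA' cursor=3
After op 6 (delete): buf='MXA' cursor=3
After op 7 (left): buf='MXA' cursor=2
After op 8 (left): buf='MXA' cursor=1
After op 9 (left): buf='MXA' cursor=0
After op 10 (left): buf='MXA' cursor=0
After op 11 (left): buf='MXA' cursor=0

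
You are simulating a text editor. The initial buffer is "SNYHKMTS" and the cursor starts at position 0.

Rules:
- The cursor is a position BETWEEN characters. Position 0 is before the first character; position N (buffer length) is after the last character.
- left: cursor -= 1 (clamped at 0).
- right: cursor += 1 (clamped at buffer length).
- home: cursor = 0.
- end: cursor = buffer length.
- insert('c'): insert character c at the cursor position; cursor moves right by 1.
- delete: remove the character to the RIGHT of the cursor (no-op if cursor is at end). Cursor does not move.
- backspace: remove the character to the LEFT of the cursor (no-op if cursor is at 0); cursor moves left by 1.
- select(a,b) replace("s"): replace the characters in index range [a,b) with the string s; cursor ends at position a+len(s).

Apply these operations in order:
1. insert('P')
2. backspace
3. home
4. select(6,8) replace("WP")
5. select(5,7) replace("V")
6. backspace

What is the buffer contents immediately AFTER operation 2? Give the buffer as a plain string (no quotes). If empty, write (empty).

After op 1 (insert('P')): buf='PSNYHKMTS' cursor=1
After op 2 (backspace): buf='SNYHKMTS' cursor=0

Answer: SNYHKMTS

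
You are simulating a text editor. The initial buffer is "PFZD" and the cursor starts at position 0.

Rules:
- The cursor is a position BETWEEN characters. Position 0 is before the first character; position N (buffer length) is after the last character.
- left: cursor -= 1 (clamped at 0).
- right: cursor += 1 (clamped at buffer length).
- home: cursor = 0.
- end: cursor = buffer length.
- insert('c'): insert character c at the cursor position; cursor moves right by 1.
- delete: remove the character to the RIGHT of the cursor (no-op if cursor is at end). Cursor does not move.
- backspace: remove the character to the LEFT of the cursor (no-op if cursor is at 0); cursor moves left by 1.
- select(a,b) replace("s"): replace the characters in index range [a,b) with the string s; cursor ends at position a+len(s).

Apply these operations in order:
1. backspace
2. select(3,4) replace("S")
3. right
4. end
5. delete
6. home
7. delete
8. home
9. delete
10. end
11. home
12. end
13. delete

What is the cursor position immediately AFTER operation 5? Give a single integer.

Answer: 4

Derivation:
After op 1 (backspace): buf='PFZD' cursor=0
After op 2 (select(3,4) replace("S")): buf='PFZS' cursor=4
After op 3 (right): buf='PFZS' cursor=4
After op 4 (end): buf='PFZS' cursor=4
After op 5 (delete): buf='PFZS' cursor=4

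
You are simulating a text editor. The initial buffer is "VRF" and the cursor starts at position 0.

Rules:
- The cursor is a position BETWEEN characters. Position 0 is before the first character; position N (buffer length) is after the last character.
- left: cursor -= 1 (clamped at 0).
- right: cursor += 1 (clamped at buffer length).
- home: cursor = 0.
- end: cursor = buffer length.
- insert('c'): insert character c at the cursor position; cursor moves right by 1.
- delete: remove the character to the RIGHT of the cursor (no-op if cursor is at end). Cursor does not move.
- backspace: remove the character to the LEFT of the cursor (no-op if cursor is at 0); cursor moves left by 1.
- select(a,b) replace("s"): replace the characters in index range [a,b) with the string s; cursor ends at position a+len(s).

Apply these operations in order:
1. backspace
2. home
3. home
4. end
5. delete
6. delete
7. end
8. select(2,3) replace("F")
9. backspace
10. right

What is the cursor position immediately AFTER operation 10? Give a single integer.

After op 1 (backspace): buf='VRF' cursor=0
After op 2 (home): buf='VRF' cursor=0
After op 3 (home): buf='VRF' cursor=0
After op 4 (end): buf='VRF' cursor=3
After op 5 (delete): buf='VRF' cursor=3
After op 6 (delete): buf='VRF' cursor=3
After op 7 (end): buf='VRF' cursor=3
After op 8 (select(2,3) replace("F")): buf='VRF' cursor=3
After op 9 (backspace): buf='VR' cursor=2
After op 10 (right): buf='VR' cursor=2

Answer: 2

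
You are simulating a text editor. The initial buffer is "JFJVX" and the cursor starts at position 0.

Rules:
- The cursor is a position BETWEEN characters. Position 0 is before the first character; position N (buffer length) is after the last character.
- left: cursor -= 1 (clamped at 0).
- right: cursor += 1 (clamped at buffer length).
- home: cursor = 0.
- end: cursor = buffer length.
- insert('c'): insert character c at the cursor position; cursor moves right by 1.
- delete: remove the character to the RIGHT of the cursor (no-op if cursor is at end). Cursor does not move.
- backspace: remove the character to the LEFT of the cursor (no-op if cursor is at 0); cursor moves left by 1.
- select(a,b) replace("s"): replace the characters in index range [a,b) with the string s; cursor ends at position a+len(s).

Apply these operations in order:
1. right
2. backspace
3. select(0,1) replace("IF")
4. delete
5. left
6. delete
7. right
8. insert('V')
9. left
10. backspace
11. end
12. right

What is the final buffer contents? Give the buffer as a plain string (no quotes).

After op 1 (right): buf='JFJVX' cursor=1
After op 2 (backspace): buf='FJVX' cursor=0
After op 3 (select(0,1) replace("IF")): buf='IFJVX' cursor=2
After op 4 (delete): buf='IFVX' cursor=2
After op 5 (left): buf='IFVX' cursor=1
After op 6 (delete): buf='IVX' cursor=1
After op 7 (right): buf='IVX' cursor=2
After op 8 (insert('V')): buf='IVVX' cursor=3
After op 9 (left): buf='IVVX' cursor=2
After op 10 (backspace): buf='IVX' cursor=1
After op 11 (end): buf='IVX' cursor=3
After op 12 (right): buf='IVX' cursor=3

Answer: IVX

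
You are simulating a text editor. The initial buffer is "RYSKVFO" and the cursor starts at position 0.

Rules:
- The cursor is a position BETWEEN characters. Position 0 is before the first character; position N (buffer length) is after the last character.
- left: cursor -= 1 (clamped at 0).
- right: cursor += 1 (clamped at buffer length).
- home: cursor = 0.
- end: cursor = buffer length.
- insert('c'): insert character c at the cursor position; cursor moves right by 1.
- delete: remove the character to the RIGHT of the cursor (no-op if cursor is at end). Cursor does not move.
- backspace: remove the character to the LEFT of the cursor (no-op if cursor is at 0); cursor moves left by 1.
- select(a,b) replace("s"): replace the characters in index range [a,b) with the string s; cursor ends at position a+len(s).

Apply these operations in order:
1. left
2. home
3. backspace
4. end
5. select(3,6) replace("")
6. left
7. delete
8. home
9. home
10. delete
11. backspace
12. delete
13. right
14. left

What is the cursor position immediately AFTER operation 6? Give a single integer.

Answer: 2

Derivation:
After op 1 (left): buf='RYSKVFO' cursor=0
After op 2 (home): buf='RYSKVFO' cursor=0
After op 3 (backspace): buf='RYSKVFO' cursor=0
After op 4 (end): buf='RYSKVFO' cursor=7
After op 5 (select(3,6) replace("")): buf='RYSO' cursor=3
After op 6 (left): buf='RYSO' cursor=2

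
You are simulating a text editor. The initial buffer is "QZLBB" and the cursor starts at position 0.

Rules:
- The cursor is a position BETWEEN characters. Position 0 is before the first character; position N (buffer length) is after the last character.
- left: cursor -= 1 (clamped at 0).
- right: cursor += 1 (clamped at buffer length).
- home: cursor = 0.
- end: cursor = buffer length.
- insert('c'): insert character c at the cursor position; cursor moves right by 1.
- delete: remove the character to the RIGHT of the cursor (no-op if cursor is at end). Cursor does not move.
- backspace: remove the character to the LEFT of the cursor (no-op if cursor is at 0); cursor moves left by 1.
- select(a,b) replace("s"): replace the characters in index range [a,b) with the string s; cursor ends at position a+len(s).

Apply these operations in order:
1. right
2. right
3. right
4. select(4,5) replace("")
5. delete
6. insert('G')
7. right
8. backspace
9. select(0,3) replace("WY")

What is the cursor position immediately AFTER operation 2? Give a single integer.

After op 1 (right): buf='QZLBB' cursor=1
After op 2 (right): buf='QZLBB' cursor=2

Answer: 2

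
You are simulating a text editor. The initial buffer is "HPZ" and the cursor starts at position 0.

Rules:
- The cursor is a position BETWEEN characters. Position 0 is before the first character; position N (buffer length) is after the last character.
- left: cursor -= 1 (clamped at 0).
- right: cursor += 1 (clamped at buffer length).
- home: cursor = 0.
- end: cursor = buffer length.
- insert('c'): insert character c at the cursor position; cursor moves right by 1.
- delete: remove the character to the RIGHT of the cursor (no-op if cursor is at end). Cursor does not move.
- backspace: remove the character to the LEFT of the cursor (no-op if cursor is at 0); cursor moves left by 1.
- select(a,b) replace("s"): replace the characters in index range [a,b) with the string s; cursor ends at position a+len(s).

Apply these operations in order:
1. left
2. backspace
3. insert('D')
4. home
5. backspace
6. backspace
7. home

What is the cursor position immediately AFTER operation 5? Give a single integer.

Answer: 0

Derivation:
After op 1 (left): buf='HPZ' cursor=0
After op 2 (backspace): buf='HPZ' cursor=0
After op 3 (insert('D')): buf='DHPZ' cursor=1
After op 4 (home): buf='DHPZ' cursor=0
After op 5 (backspace): buf='DHPZ' cursor=0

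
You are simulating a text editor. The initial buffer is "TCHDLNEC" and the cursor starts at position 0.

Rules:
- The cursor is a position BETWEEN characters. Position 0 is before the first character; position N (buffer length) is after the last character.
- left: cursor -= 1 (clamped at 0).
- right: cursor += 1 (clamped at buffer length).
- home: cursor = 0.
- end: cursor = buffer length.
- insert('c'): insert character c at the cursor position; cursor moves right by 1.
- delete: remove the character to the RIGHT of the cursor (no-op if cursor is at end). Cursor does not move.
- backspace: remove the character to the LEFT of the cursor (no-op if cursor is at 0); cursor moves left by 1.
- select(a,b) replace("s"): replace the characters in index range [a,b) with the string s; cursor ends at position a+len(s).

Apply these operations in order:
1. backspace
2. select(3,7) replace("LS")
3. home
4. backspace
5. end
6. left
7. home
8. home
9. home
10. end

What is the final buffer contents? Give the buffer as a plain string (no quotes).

Answer: TCHLSC

Derivation:
After op 1 (backspace): buf='TCHDLNEC' cursor=0
After op 2 (select(3,7) replace("LS")): buf='TCHLSC' cursor=5
After op 3 (home): buf='TCHLSC' cursor=0
After op 4 (backspace): buf='TCHLSC' cursor=0
After op 5 (end): buf='TCHLSC' cursor=6
After op 6 (left): buf='TCHLSC' cursor=5
After op 7 (home): buf='TCHLSC' cursor=0
After op 8 (home): buf='TCHLSC' cursor=0
After op 9 (home): buf='TCHLSC' cursor=0
After op 10 (end): buf='TCHLSC' cursor=6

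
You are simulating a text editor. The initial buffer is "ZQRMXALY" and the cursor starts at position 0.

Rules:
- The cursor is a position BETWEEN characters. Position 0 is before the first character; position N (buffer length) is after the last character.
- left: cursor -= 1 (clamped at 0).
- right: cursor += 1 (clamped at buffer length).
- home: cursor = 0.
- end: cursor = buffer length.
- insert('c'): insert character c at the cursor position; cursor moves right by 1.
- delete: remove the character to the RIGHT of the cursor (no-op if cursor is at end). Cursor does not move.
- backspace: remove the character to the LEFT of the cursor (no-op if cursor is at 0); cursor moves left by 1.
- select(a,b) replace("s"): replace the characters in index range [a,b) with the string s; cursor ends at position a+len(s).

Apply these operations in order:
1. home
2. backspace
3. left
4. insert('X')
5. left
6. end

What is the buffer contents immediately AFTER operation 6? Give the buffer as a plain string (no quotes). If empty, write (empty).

Answer: XZQRMXALY

Derivation:
After op 1 (home): buf='ZQRMXALY' cursor=0
After op 2 (backspace): buf='ZQRMXALY' cursor=0
After op 3 (left): buf='ZQRMXALY' cursor=0
After op 4 (insert('X')): buf='XZQRMXALY' cursor=1
After op 5 (left): buf='XZQRMXALY' cursor=0
After op 6 (end): buf='XZQRMXALY' cursor=9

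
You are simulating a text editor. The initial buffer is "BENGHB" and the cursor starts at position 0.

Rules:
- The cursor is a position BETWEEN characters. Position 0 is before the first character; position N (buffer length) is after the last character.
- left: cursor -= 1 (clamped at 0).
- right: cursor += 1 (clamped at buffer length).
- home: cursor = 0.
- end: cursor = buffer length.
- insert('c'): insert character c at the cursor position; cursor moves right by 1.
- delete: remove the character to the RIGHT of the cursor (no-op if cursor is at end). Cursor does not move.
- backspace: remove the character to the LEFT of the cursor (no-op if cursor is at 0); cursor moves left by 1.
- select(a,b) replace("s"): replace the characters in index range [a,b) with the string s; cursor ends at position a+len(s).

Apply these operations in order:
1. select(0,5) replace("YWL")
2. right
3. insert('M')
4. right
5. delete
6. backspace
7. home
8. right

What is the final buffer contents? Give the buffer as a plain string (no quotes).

Answer: YWLB

Derivation:
After op 1 (select(0,5) replace("YWL")): buf='YWLB' cursor=3
After op 2 (right): buf='YWLB' cursor=4
After op 3 (insert('M')): buf='YWLBM' cursor=5
After op 4 (right): buf='YWLBM' cursor=5
After op 5 (delete): buf='YWLBM' cursor=5
After op 6 (backspace): buf='YWLB' cursor=4
After op 7 (home): buf='YWLB' cursor=0
After op 8 (right): buf='YWLB' cursor=1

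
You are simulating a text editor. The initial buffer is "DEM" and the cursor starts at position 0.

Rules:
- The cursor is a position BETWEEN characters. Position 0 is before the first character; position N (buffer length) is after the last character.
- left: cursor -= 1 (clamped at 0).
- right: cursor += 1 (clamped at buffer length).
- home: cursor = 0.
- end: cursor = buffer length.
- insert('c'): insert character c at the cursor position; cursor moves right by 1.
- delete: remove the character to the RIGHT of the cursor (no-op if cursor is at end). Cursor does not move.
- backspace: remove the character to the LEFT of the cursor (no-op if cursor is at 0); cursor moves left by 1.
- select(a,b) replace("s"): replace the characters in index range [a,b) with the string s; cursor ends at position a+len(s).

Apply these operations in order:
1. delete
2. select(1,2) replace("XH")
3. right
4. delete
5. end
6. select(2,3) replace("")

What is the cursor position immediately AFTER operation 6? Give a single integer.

After op 1 (delete): buf='EM' cursor=0
After op 2 (select(1,2) replace("XH")): buf='EXH' cursor=3
After op 3 (right): buf='EXH' cursor=3
After op 4 (delete): buf='EXH' cursor=3
After op 5 (end): buf='EXH' cursor=3
After op 6 (select(2,3) replace("")): buf='EX' cursor=2

Answer: 2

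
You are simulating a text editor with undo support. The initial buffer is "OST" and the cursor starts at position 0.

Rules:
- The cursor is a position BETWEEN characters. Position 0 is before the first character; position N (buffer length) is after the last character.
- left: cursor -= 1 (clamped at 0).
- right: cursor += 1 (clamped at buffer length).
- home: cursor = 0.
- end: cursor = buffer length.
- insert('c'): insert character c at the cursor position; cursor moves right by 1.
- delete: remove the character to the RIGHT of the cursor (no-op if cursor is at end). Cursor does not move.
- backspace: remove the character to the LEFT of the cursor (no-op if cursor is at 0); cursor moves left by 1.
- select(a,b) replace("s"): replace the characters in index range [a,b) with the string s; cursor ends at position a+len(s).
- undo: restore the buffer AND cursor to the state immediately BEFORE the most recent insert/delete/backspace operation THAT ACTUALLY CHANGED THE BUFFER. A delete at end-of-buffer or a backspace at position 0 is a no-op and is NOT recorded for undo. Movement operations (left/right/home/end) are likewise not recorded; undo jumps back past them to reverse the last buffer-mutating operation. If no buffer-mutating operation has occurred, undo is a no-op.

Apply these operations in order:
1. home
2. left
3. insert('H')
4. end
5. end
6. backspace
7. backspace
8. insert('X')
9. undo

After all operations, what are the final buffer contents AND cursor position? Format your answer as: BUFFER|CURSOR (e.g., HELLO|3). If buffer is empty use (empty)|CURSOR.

Answer: HO|2

Derivation:
After op 1 (home): buf='OST' cursor=0
After op 2 (left): buf='OST' cursor=0
After op 3 (insert('H')): buf='HOST' cursor=1
After op 4 (end): buf='HOST' cursor=4
After op 5 (end): buf='HOST' cursor=4
After op 6 (backspace): buf='HOS' cursor=3
After op 7 (backspace): buf='HO' cursor=2
After op 8 (insert('X')): buf='HOX' cursor=3
After op 9 (undo): buf='HO' cursor=2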